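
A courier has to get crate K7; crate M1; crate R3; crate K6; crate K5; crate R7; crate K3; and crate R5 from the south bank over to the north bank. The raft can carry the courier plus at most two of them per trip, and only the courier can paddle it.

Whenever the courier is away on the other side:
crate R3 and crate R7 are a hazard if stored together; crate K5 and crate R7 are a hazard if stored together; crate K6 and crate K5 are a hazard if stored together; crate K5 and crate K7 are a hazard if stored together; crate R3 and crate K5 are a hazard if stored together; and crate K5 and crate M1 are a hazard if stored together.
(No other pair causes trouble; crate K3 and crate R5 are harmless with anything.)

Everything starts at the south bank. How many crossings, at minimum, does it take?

13

Counting alone: the courier can take at most 2 across per trip to the north bank, so moving all 8 needs at least 4 loaded trips out, with a return between consecutive ones — at least 7 crossings.
The safety rule pushes this higher. Following every safe sequence of crossings, the most of the 8 that can be at the north bank as the raft arrives there on crossings 7, 9, 11 is 5, 6, 7 respectively — never all 8.
So no plan with fewer than 13 crossings exists, and this one achieves 13:
1. Courier goes to the north bank with crate K5 and crate R3.
2. Courier goes back to the south bank with crate R3.
3. Courier goes to the north bank with crate K7 and crate R3.
4. Courier goes back to the south bank with crate K5.
5. Courier goes to the north bank with crate K5 and crate M1.
6. Courier goes back to the south bank with crate K5.
7. Courier goes to the north bank with crate K5 and crate K6.
8. Courier goes back to the south bank with crate K5.
9. Courier goes to the north bank with crate K3 and crate K5.
10. Courier goes back to the south bank with crate K5.
11. Courier goes to the north bank with crate K5 and crate R5.
12. Courier goes back to the south bank with crate K5.
13. Courier goes to the north bank with crate K5 and crate R7.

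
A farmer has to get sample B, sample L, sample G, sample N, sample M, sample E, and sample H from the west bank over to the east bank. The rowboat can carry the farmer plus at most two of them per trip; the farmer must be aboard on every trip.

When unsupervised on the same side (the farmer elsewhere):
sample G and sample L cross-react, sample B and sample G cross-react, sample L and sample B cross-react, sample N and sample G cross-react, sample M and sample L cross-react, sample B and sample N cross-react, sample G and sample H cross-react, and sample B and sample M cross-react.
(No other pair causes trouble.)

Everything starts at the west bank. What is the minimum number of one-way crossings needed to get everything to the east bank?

Whatever the first load, the items left behind include a forbidden pair without the farmer. No opening move is safe, so no plan exists.

impossible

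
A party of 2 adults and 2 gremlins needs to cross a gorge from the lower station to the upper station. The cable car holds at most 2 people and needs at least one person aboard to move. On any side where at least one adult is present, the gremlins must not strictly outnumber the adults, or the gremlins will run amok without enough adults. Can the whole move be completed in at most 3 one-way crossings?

Counting alone: each trip to the upper station takes at most 2 across and each return brings at least 1 back, so after t trips out (and t−1 returns) at most 2t − (t−1) of the 4 are across; that first reaches 4 at t = 3, so at least 5 crossings are needed.
Since 3 < 5, 3 crossings cannot be enough. (The shortest complete plan in fact takes 5:)
1. 2 gremlins → the upper station.  (the lower station: 2A 0G; the upper station: 0A 2G)
2. 1 gremlin ← the lower station.  (the lower station: 2A 1G; the upper station: 0A 1G)
3. 2 adults → the upper station.  (the lower station: 0A 1G; the upper station: 2A 1G)
4. 1 gremlin ← the lower station.  (the lower station: 0A 2G; the upper station: 2A 0G)
5. 2 gremlins → the upper station.  (the lower station: 0A 0G; the upper station: 2A 2G)

No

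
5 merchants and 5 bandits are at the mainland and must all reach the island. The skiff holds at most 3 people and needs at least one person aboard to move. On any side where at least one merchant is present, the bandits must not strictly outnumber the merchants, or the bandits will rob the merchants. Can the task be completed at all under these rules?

Yes

1. 2 bandits → the island.  (the mainland: 5M 3B; the island: 0M 2B)
2. 1 bandit ← the mainland.  (the mainland: 5M 4B; the island: 0M 1B)
3. 3 bandits → the island.  (the mainland: 5M 1B; the island: 0M 4B)
4. 1 bandit ← the mainland.  (the mainland: 5M 2B; the island: 0M 3B)
5. 3 merchants → the island.  (the mainland: 2M 2B; the island: 3M 3B)
6. 1 merchant and 1 bandit ← the mainland.  (the mainland: 3M 3B; the island: 2M 2B)
7. 3 merchants → the island.  (the mainland: 0M 3B; the island: 5M 2B)
8. 1 bandit ← the mainland.  (the mainland: 0M 4B; the island: 5M 1B)
9. 2 bandits → the island.  (the mainland: 0M 2B; the island: 5M 3B)
10. 1 bandit ← the mainland.  (the mainland: 0M 3B; the island: 5M 2B)
11. 3 bandits → the island.  (the mainland: 0M 0B; the island: 5M 5B)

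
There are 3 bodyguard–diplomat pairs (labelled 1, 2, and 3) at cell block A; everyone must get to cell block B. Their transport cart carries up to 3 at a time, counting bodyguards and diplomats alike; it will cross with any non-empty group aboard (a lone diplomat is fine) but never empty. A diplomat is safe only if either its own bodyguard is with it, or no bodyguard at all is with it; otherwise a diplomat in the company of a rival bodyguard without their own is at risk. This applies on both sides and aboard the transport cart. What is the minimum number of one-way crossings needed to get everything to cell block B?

5

Counting alone: each trip to cell block B takes at most 3 across and each return brings at least 1 back, so after t trips out (and t−1 returns) at most 3t − (t−1) of the 6 are across; that first reaches 6 at t = 3, so at least 5 crossings are needed.
The plan below uses exactly 5 crossings, so it is optimal:
1. bodyguard 1 and diplomat 1 cross → cell block B.
2. bodyguard 1 crosses ← cell block A.
3. bodyguard 1, bodyguard 2, and bodyguard 3 cross → cell block B.
4. diplomat 1 crosses ← cell block A.
5. diplomat 1, diplomat 2, and diplomat 3 cross → cell block B.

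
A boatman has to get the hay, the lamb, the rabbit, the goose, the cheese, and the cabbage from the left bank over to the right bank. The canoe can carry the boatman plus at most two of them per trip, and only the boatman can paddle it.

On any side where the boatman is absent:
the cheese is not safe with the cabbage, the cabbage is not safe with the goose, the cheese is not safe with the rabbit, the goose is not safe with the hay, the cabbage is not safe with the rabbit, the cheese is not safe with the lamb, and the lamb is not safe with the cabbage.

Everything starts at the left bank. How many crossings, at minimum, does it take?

Whatever the first load, the items left behind include a forbidden pair without the boatman. No opening move is safe, so no plan exists.

impossible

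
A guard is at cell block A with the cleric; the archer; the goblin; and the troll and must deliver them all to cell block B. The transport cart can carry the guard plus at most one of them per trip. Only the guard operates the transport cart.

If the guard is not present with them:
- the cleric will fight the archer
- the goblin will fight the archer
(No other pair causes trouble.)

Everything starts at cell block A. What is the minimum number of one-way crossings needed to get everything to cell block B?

Counting alone: the guard can take at most 1 across per trip to cell block B, so moving all 4 needs at least 4 loaded trips out, with a return between consecutive ones — at least 7 crossings.
The safety rule pushes this higher. Following every safe sequence of crossings, the most of the 4 that can be at cell block B as the transport cart arrives there on crossing 7 is 3 — never all 4.
So no plan with fewer than 9 crossings exists, and this one achieves 9:
1. Guard goes to cell block B with the archer.  [cell block A: the cleric, the goblin, the troll | cell block B: the archer]
2. Guard goes back to cell block A alone.  [cell block A: the cleric, the goblin, the troll | cell block B: the archer]
3. Guard goes to cell block B with the cleric.  [cell block A: the goblin, the troll | cell block B: the archer, the cleric]
4. Guard goes back to cell block A with the archer.  [cell block A: the archer, the goblin, the troll | cell block B: the cleric]
5. Guard goes to cell block B with the goblin.  [cell block A: the archer, the troll | cell block B: the cleric, the goblin]
6. Guard goes back to cell block A alone.  [cell block A: the archer, the troll | cell block B: the cleric, the goblin]
7. Guard goes to cell block B with the troll.  [cell block A: the archer | cell block B: the cleric, the goblin, the troll]
8. Guard goes back to cell block A alone.  [cell block A: the archer | cell block B: the cleric, the goblin, the troll]
9. Guard goes to cell block B with the archer.  [cell block A: — | cell block B: the archer, the cleric, the goblin, the troll]

9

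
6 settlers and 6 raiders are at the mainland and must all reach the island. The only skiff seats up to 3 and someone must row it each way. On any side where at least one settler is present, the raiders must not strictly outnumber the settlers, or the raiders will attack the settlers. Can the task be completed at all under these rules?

No

Following every safe sequence of crossings from the start, the most of the 12 that can be at the island as the skiff arrives there on crossings 1, 3, 5 is 3, 5, 6 respectively; the best ever achieved is 6 of 12.
From crossing 7 on, no configuration arises that was not already reachable earlier: only 17 distinct safe configurations (who is on which side, and where the skiff is) can ever be reached, none of them has everyone across, and every continuation just revisits them. They are: 0 settlers + 0 raiders across (skiff back at the start); 0 settlers + 1 raider across (skiff there); 0 settlers + 1 raider across (skiff back at the start); 0 settlers + 2 raiders across (skiff there); 0 settlers + 2 raiders across (skiff back at the start); 0 settlers + 3 raiders across (skiff there); 0 settlers + 3 raiders across (skiff back at the start); 0 settlers + 4 raiders across (skiff there); 0 settlers + 4 raiders across (skiff back at the start); 0 settlers + 5 raiders across (skiff there); 0 settlers + 5 raiders across (skiff back at the start); 0 settlers + 6 raiders across (skiff there); 1 settler + 1 raider across (skiff there); 1 settler + 1 raider across (skiff back at the start); 2 settlers + 2 raiders across (skiff there); 2 settlers + 2 raiders across (skiff back at the start); 3 settlers + 3 raiders across (skiff there). So no valid plan exists.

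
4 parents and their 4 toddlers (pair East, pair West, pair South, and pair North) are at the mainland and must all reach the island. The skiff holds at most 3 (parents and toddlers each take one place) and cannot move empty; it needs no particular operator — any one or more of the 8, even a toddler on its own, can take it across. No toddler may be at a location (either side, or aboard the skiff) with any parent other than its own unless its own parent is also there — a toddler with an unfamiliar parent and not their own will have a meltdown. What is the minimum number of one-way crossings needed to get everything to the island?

9

Counting alone: each trip to the island takes at most 3 across and each return brings at least 1 back, so after t trips out (and t−1 returns) at most 3t − (t−1) of the 8 are across; that first reaches 8 at t = 4, so at least 7 crossings are needed.
The safety rule pushes this higher. Following every safe sequence of crossings, the most of the 8 that can be at the island as the skiff arrives there on crossing 7 is 7 — never all 8.
So no plan with fewer than 9 crossings exists, and this one achieves 9:
1. parent East and toddler East cross → the island.
2. parent East crosses ← the mainland.
3. parent East, parent West, and toddler West cross → the island.
4. parent East and toddler East cross ← the mainland.
5. parent East, parent North, and parent South cross → the island.
6. toddler West crosses ← the mainland.
7. toddler East and toddler West cross → the island.
8. toddler East crosses ← the mainland.
9. toddler East, toddler North, and toddler South cross → the island.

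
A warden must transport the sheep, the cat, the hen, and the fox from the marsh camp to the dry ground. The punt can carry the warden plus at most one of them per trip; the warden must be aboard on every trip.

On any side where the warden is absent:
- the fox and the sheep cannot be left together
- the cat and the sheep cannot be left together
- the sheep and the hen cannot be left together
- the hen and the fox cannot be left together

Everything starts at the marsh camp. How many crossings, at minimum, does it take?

impossible

Whatever the first load, the items left behind include a forbidden pair without the warden. No opening move is safe, so no plan exists.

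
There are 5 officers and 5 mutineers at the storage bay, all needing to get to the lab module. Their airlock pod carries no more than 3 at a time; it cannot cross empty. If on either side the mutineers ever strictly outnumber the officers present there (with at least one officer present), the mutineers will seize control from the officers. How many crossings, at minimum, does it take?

11

Counting alone: each trip to the lab module takes at most 3 across and each return brings at least 1 back, so after t trips out (and t−1 returns) at most 3t − (t−1) of the 10 are across; that first reaches 10 at t = 5, so at least 9 crossings are needed.
The safety rule pushes this higher. Following every safe sequence of crossings, the most of the 10 that can be at the lab module as the airlock pod arrives there on crossing 9 is 9 — never all 10.
So no plan with fewer than 11 crossings exists, and this one achieves 11:
1. 2 mutineers → the lab module.  (the storage bay: 5O 3M; the lab module: 0O 2M)
2. 1 mutineer ← the storage bay.  (the storage bay: 5O 4M; the lab module: 0O 1M)
3. 3 mutineers → the lab module.  (the storage bay: 5O 1M; the lab module: 0O 4M)
4. 1 mutineer ← the storage bay.  (the storage bay: 5O 2M; the lab module: 0O 3M)
5. 3 officers → the lab module.  (the storage bay: 2O 2M; the lab module: 3O 3M)
6. 1 officer and 1 mutineer ← the storage bay.  (the storage bay: 3O 3M; the lab module: 2O 2M)
7. 3 officers → the lab module.  (the storage bay: 0O 3M; the lab module: 5O 2M)
8. 1 mutineer ← the storage bay.  (the storage bay: 0O 4M; the lab module: 5O 1M)
9. 2 mutineers → the lab module.  (the storage bay: 0O 2M; the lab module: 5O 3M)
10. 1 mutineer ← the storage bay.  (the storage bay: 0O 3M; the lab module: 5O 2M)
11. 3 mutineers → the lab module.  (the storage bay: 0O 0M; the lab module: 5O 5M)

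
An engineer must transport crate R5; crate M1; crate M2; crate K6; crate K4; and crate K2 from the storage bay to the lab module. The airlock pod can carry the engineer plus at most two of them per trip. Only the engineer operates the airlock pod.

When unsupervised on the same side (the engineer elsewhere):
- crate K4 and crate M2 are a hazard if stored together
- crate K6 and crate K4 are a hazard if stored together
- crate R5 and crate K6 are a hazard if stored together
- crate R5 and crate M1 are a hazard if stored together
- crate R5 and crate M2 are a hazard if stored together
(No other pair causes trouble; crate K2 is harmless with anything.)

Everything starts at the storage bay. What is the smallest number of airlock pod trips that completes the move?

Counting alone: the engineer can take at most 2 across per trip to the lab module, so moving all 6 needs at least 3 loaded trips out, with a return between consecutive ones — at least 5 crossings.
The safety rule pushes this higher. Following every safe sequence of crossings, the most of the 6 that can be at the lab module as the airlock pod arrives there on crossing 5 is 5 — never all 6.
So no plan with fewer than 7 crossings exists, and this one achieves 7:
1. Engineer goes to the lab module with crate K4 and crate R5.  [the storage bay: crate K2, crate K6, crate M1, crate M2 | the lab module: crate K4, crate R5]
2. Engineer goes back to the storage bay alone.  [the storage bay: crate K2, crate K6, crate M1, crate M2 | the lab module: crate K4, crate R5]
3. Engineer goes to the lab module with crate M1 and crate M2.  [the storage bay: crate K2, crate K6 | the lab module: crate K4, crate M1, crate M2, crate R5]
4. Engineer goes back to the storage bay with crate K4 and crate R5.  [the storage bay: crate K2, crate K4, crate K6, crate R5 | the lab module: crate M1, crate M2]
5. Engineer goes to the lab module with crate K2 and crate K6.  [the storage bay: crate K4, crate R5 | the lab module: crate K2, crate K6, crate M1, crate M2]
6. Engineer goes back to the storage bay alone.  [the storage bay: crate K4, crate R5 | the lab module: crate K2, crate K6, crate M1, crate M2]
7. Engineer goes to the lab module with crate K4 and crate R5.  [the storage bay: — | the lab module: crate K2, crate K4, crate K6, crate M1, crate M2, crate R5]

7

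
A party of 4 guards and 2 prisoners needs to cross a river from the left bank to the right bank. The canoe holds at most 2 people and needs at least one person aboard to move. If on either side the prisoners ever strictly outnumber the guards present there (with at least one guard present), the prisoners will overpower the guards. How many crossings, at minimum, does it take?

Counting alone: each trip to the right bank takes at most 2 across and each return brings at least 1 back, so after t trips out (and t−1 returns) at most 2t − (t−1) of the 6 are across; that first reaches 6 at t = 5, so at least 9 crossings are needed.
The plan below uses exactly 9 crossings, so it is optimal:
1. 2 prisoners → the right bank.  (the left bank: 4G 0P; the right bank: 0G 2P)
2. 1 prisoner ← the left bank.  (the left bank: 4G 1P; the right bank: 0G 1P)
3. 2 guards → the right bank.  (the left bank: 2G 1P; the right bank: 2G 1P)
4. 1 prisoner ← the left bank.  (the left bank: 2G 2P; the right bank: 2G 0P)
5. 2 prisoners → the right bank.  (the left bank: 2G 0P; the right bank: 2G 2P)
6. 1 prisoner ← the left bank.  (the left bank: 2G 1P; the right bank: 2G 1P)
7. 1 guard and 1 prisoner → the right bank.  (the left bank: 1G 0P; the right bank: 3G 2P)
8. 1 prisoner ← the left bank.  (the left bank: 1G 1P; the right bank: 3G 1P)
9. 1 guard and 1 prisoner → the right bank.  (the left bank: 0G 0P; the right bank: 4G 2P)

9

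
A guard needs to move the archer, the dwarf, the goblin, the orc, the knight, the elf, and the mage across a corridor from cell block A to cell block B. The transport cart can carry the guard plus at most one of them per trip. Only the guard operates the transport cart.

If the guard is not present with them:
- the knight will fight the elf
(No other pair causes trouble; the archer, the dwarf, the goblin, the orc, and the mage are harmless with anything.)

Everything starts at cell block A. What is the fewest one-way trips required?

Counting alone: the guard can take at most 1 across per trip to cell block B, so moving all 7 needs at least 7 loaded trips out, with a return between consecutive ones — at least 13 crossings.
The plan below uses exactly 13 crossings, so it is optimal:
1. Guard goes to cell block B with the knight.
2. Guard goes back to cell block A alone.
3. Guard goes to cell block B with the archer.
4. Guard goes back to cell block A alone.
5. Guard goes to cell block B with the dwarf.
6. Guard goes back to cell block A alone.
7. Guard goes to cell block B with the goblin.
8. Guard goes back to cell block A alone.
9. Guard goes to cell block B with the orc.
10. Guard goes back to cell block A alone.
11. Guard goes to cell block B with the mage.
12. Guard goes back to cell block A alone.
13. Guard goes to cell block B with the elf.

13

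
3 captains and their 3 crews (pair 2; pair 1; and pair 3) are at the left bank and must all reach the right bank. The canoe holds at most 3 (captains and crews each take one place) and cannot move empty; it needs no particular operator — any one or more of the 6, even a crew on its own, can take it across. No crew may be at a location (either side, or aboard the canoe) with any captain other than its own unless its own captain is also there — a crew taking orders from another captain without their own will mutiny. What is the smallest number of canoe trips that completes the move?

Counting alone: each trip to the right bank takes at most 3 across and each return brings at least 1 back, so after t trips out (and t−1 returns) at most 3t − (t−1) of the 6 are across; that first reaches 6 at t = 3, so at least 5 crossings are needed.
The plan below uses exactly 5 crossings, so it is optimal:
1. captain 2 and crew 2 cross → the right bank.
2. captain 2 crosses ← the left bank.
3. captain 1, captain 2, and captain 3 cross → the right bank.
4. crew 2 crosses ← the left bank.
5. crew 1, crew 2, and crew 3 cross → the right bank.

5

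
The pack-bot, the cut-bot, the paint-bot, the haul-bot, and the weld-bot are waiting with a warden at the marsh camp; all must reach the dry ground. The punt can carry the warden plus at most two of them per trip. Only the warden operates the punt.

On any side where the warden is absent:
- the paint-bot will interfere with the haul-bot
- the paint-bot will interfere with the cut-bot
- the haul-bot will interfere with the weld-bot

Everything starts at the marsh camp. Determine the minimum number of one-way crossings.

Counting alone: the warden can take at most 2 across per trip to the dry ground, so moving all 5 needs at least 3 loaded trips out, with a return between consecutive ones — at least 5 crossings.
The plan below uses exactly 5 crossings, so it is optimal:
1. Warden goes to the dry ground with the cut-bot and the haul-bot.  [the marsh camp: the pack-bot, the paint-bot, the weld-bot | the dry ground: the cut-bot, the haul-bot]
2. Warden goes back to the marsh camp alone.  [the marsh camp: the pack-bot, the paint-bot, the weld-bot | the dry ground: the cut-bot, the haul-bot]
3. Warden goes to the dry ground with the pack-bot.  [the marsh camp: the paint-bot, the weld-bot | the dry ground: the cut-bot, the haul-bot, the pack-bot]
4. Warden goes back to the marsh camp alone.  [the marsh camp: the paint-bot, the weld-bot | the dry ground: the cut-bot, the haul-bot, the pack-bot]
5. Warden goes to the dry ground with the paint-bot and the weld-bot.  [the marsh camp: — | the dry ground: the cut-bot, the haul-bot, the pack-bot, the paint-bot, the weld-bot]

5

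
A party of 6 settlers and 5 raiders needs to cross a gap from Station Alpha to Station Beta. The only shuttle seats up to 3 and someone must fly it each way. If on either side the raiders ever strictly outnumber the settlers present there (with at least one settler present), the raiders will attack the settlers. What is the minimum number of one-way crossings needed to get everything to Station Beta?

Counting alone: each trip to Station Beta takes at most 3 across and each return brings at least 1 back, so after t trips out (and t−1 returns) at most 3t − (t−1) of the 11 are across; that first reaches 11 at t = 5, so at least 9 crossings are needed.
The plan below uses exactly 9 crossings, so it is optimal:
1. 3 raiders → Station Beta.  (Station Alpha: 6S 2R; Station Beta: 0S 3R)
2. 1 raider ← Station Alpha.  (Station Alpha: 6S 3R; Station Beta: 0S 2R)
3. 3 settlers → Station Beta.  (Station Alpha: 3S 3R; Station Beta: 3S 2R)
4. 1 settler ← Station Alpha.  (Station Alpha: 4S 3R; Station Beta: 2S 2R)
5. 2 settlers and 1 raider → Station Beta.  (Station Alpha: 2S 2R; Station Beta: 4S 3R)
6. 1 settler ← Station Alpha.  (Station Alpha: 3S 2R; Station Beta: 3S 3R)
7. 2 settlers and 1 raider → Station Beta.  (Station Alpha: 1S 1R; Station Beta: 5S 4R)
8. 1 settler ← Station Alpha.  (Station Alpha: 2S 1R; Station Beta: 4S 4R)
9. 2 settlers and 1 raider → Station Beta.  (Station Alpha: 0S 0R; Station Beta: 6S 5R)

9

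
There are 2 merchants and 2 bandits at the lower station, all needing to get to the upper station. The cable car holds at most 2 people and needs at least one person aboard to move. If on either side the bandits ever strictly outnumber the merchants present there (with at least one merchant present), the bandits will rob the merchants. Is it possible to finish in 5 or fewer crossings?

Yes — this plan uses 5 crossings (≤ 5):
1. 2 bandits → the upper station.  (the lower station: 2M 0B; the upper station: 0M 2B)
2. 1 bandit ← the lower station.  (the lower station: 2M 1B; the upper station: 0M 1B)
3. 2 merchants → the upper station.  (the lower station: 0M 1B; the upper station: 2M 1B)
4. 1 bandit ← the lower station.  (the lower station: 0M 2B; the upper station: 2M 0B)
5. 2 bandits → the upper station.  (the lower station: 0M 0B; the upper station: 2M 2B)

Yes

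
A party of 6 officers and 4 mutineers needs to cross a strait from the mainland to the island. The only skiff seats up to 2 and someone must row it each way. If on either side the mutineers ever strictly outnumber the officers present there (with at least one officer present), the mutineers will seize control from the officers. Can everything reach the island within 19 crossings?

Yes — this plan uses 17 crossings (≤ 19):
1. 2 mutineers → the island.  (the mainland: 6O 2M; the island: 0O 2M)
2. 1 mutineer ← the mainland.  (the mainland: 6O 3M; the island: 0O 1M)
3. 2 mutineers → the island.  (the mainland: 6O 1M; the island: 0O 3M)
4. 1 mutineer ← the mainland.  (the mainland: 6O 2M; the island: 0O 2M)
5. 2 officers → the island.  (the mainland: 4O 2M; the island: 2O 2M)
6. 1 mutineer ← the mainland.  (the mainland: 4O 3M; the island: 2O 1M)
7. 1 officer and 1 mutineer → the island.  (the mainland: 3O 2M; the island: 3O 2M)
8. 1 mutineer ← the mainland.  (the mainland: 3O 3M; the island: 3O 1M)
9. 2 mutineers → the island.  (the mainland: 3O 1M; the island: 3O 3M)
10. 1 mutineer ← the mainland.  (the mainland: 3O 2M; the island: 3O 2M)
11. 1 officer and 1 mutineer → the island.  (the mainland: 2O 1M; the island: 4O 3M)
12. 1 mutineer ← the mainland.  (the mainland: 2O 2M; the island: 4O 2M)
13. 2 mutineers → the island.  (the mainland: 2O 0M; the island: 4O 4M)
14. 1 mutineer ← the mainland.  (the mainland: 2O 1M; the island: 4O 3M)
15. 1 officer and 1 mutineer → the island.  (the mainland: 1O 0M; the island: 5O 4M)
16. 1 mutineer ← the mainland.  (the mainland: 1O 1M; the island: 5O 3M)
17. 1 officer and 1 mutineer → the island.  (the mainland: 0O 0M; the island: 6O 4M)

Yes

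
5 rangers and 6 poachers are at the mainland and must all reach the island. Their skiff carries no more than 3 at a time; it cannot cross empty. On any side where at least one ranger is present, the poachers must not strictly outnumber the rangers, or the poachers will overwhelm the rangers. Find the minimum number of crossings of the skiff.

impossible

The poachers already outnumber the rangers at the mainland before anyone moves, so the starting position itself is disallowed.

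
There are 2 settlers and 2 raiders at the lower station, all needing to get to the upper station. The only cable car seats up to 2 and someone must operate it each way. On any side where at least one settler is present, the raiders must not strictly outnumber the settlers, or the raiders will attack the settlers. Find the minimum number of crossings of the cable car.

5

Counting alone: each trip to the upper station takes at most 2 across and each return brings at least 1 back, so after t trips out (and t−1 returns) at most 2t − (t−1) of the 4 are across; that first reaches 4 at t = 3, so at least 5 crossings are needed.
The plan below uses exactly 5 crossings, so it is optimal:
1. 2 raiders → the upper station.  (the lower station: 2S 0R; the upper station: 0S 2R)
2. 1 raider ← the lower station.  (the lower station: 2S 1R; the upper station: 0S 1R)
3. 2 settlers → the upper station.  (the lower station: 0S 1R; the upper station: 2S 1R)
4. 1 raider ← the lower station.  (the lower station: 0S 2R; the upper station: 2S 0R)
5. 2 raiders → the upper station.  (the lower station: 0S 0R; the upper station: 2S 2R)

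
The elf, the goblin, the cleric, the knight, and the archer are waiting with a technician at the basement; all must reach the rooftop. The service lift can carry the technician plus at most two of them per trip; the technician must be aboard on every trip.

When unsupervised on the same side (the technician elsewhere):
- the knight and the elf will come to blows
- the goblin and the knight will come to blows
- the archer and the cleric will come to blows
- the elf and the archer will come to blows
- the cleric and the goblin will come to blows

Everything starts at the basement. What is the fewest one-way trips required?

Whatever the first load, the items left behind include a forbidden pair without the technician. No opening move is safe, so no plan exists.

impossible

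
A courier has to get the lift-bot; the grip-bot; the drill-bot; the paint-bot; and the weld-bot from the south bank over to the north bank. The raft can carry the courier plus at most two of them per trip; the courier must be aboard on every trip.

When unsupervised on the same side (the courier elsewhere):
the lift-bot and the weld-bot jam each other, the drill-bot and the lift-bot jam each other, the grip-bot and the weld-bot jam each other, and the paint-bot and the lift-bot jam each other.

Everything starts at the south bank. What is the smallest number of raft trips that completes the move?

5

Counting alone: the courier can take at most 2 across per trip to the north bank, so moving all 5 needs at least 3 loaded trips out, with a return between consecutive ones — at least 5 crossings.
The plan below uses exactly 5 crossings, so it is optimal:
1. Courier goes to the north bank with the grip-bot and the lift-bot.  [the south bank: the drill-bot, the paint-bot, the weld-bot | the north bank: the grip-bot, the lift-bot]
2. Courier goes back to the south bank alone.  [the south bank: the drill-bot, the paint-bot, the weld-bot | the north bank: the grip-bot, the lift-bot]
3. Courier goes to the north bank with the drill-bot and the paint-bot.  [the south bank: the weld-bot | the north bank: the drill-bot, the grip-bot, the lift-bot, the paint-bot]
4. Courier goes back to the south bank with the lift-bot.  [the south bank: the lift-bot, the weld-bot | the north bank: the drill-bot, the grip-bot, the paint-bot]
5. Courier goes to the north bank with the lift-bot and the weld-bot.  [the south bank: — | the north bank: the drill-bot, the grip-bot, the lift-bot, the paint-bot, the weld-bot]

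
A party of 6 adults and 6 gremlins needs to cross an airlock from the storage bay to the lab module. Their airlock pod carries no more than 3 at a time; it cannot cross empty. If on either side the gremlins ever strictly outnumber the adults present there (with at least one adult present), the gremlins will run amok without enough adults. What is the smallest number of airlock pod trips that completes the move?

impossible

Following every safe sequence of crossings from the start, the most of the 12 that can be at the lab module as the airlock pod arrives there on crossings 1, 3, 5 is 3, 5, 6 respectively; the best ever achieved is 6 of 12.
From crossing 7 on, no configuration arises that was not already reachable earlier: only 17 distinct safe configurations (who is on which side, and where the airlock pod is) can ever be reached, none of them has everyone across, and every continuation just revisits them. They are: 0 adults + 0 gremlins across (airlock pod back at the start); 0 adults + 1 gremlin across (airlock pod there); 0 adults + 1 gremlin across (airlock pod back at the start); 0 adults + 2 gremlins across (airlock pod there); 0 adults + 2 gremlins across (airlock pod back at the start); 0 adults + 3 gremlins across (airlock pod there); 0 adults + 3 gremlins across (airlock pod back at the start); 0 adults + 4 gremlins across (airlock pod there); 0 adults + 4 gremlins across (airlock pod back at the start); 0 adults + 5 gremlins across (airlock pod there); 0 adults + 5 gremlins across (airlock pod back at the start); 0 adults + 6 gremlins across (airlock pod there); 1 adult + 1 gremlin across (airlock pod there); 1 adult + 1 gremlin across (airlock pod back at the start); 2 adults + 2 gremlins across (airlock pod there); 2 adults + 2 gremlins across (airlock pod back at the start); 3 adults + 3 gremlins across (airlock pod there). So no valid plan exists.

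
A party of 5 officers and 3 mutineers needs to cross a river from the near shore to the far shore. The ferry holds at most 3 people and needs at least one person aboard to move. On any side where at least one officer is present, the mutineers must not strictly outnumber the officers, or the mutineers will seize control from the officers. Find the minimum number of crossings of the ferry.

7

Counting alone: each trip to the far shore takes at most 3 across and each return brings at least 1 back, so after t trips out (and t−1 returns) at most 3t − (t−1) of the 8 are across; that first reaches 8 at t = 4, so at least 7 crossings are needed.
The plan below uses exactly 7 crossings, so it is optimal:
1. 2 mutineers → the far shore.  (the near shore: 5O 1M; the far shore: 0O 2M)
2. 1 mutineer ← the near shore.  (the near shore: 5O 2M; the far shore: 0O 1M)
3. 2 officers and 1 mutineer → the far shore.  (the near shore: 3O 1M; the far shore: 2O 2M)
4. 1 mutineer ← the near shore.  (the near shore: 3O 2M; the far shore: 2O 1M)
5. 1 officer and 2 mutineers → the far shore.  (the near shore: 2O 0M; the far shore: 3O 3M)
6. 1 mutineer ← the near shore.  (the near shore: 2O 1M; the far shore: 3O 2M)
7. 2 officers and 1 mutineer → the far shore.  (the near shore: 0O 0M; the far shore: 5O 3M)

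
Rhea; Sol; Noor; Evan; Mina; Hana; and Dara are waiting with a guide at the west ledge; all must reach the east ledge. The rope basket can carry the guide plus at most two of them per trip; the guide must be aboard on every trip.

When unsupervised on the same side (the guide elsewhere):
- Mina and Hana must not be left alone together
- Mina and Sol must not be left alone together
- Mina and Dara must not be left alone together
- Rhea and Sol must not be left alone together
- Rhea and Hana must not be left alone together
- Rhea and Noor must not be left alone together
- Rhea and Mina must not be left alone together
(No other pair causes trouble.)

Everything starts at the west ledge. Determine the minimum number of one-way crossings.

Counting alone: the guide can take at most 2 across per trip to the east ledge, so moving all 7 needs at least 4 loaded trips out, with a return between consecutive ones — at least 7 crossings.
The safety rule pushes this higher. Following every safe sequence of crossings, the most of the 7 that can be at the east ledge as the rope basket arrives there on crossings 7, 9 is 5, 6 respectively — never all 7.
So no plan with fewer than 11 crossings exists, and this one achieves 11:
1. Guide goes to the east ledge with Mina and Rhea.
2. Guide goes back to the west ledge with Rhea.
3. Guide goes to the east ledge with Noor and Rhea.
4. Guide goes back to the west ledge with Rhea.
5. Guide goes to the east ledge with Evan and Rhea.
6. Guide goes back to the west ledge with Rhea.
7. Guide goes to the east ledge with Hana and Sol.
8. Guide goes back to the west ledge with Mina.
9. Guide goes to the east ledge with Dara and Rhea.
10. Guide goes back to the west ledge with Rhea.
11. Guide goes to the east ledge with Mina and Rhea.

11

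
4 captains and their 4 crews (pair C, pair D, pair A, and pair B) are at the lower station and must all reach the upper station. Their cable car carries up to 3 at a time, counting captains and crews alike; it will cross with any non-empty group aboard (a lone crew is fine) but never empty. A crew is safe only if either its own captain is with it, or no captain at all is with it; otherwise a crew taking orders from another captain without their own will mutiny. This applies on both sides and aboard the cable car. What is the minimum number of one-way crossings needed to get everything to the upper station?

9

Counting alone: each trip to the upper station takes at most 3 across and each return brings at least 1 back, so after t trips out (and t−1 returns) at most 3t − (t−1) of the 8 are across; that first reaches 8 at t = 4, so at least 7 crossings are needed.
The safety rule pushes this higher. Following every safe sequence of crossings, the most of the 8 that can be at the upper station as the cable car arrives there on crossing 7 is 7 — never all 8.
So no plan with fewer than 9 crossings exists, and this one achieves 9:
1. captain C and crew C cross → the upper station.
2. captain C crosses ← the lower station.
3. captain C, captain D, and crew D cross → the upper station.
4. captain C and crew C cross ← the lower station.
5. captain A, captain B, and captain C cross → the upper station.
6. crew D crosses ← the lower station.
7. crew C and crew D cross → the upper station.
8. crew C crosses ← the lower station.
9. crew A, crew B, and crew C cross → the upper station.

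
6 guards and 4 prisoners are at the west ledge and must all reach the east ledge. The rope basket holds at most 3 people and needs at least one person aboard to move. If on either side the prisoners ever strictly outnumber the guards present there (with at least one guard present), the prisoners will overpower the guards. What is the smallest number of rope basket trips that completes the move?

Counting alone: each trip to the east ledge takes at most 3 across and each return brings at least 1 back, so after t trips out (and t−1 returns) at most 3t − (t−1) of the 10 are across; that first reaches 10 at t = 5, so at least 9 crossings are needed.
The plan below uses exactly 9 crossings, so it is optimal:
1. 2 prisoners → the east ledge.  (the west ledge: 6G 2P; the east ledge: 0G 2P)
2. 1 prisoner ← the west ledge.  (the west ledge: 6G 3P; the east ledge: 0G 1P)
3. 3 prisoners → the east ledge.  (the west ledge: 6G 0P; the east ledge: 0G 4P)
4. 1 prisoner ← the west ledge.  (the west ledge: 6G 1P; the east ledge: 0G 3P)
5. 3 guards → the east ledge.  (the west ledge: 3G 1P; the east ledge: 3G 3P)
6. 1 prisoner ← the west ledge.  (the west ledge: 3G 2P; the east ledge: 3G 2P)
7. 1 guard and 2 prisoners → the east ledge.  (the west ledge: 2G 0P; the east ledge: 4G 4P)
8. 1 prisoner ← the west ledge.  (the west ledge: 2G 1P; the east ledge: 4G 3P)
9. 2 guards and 1 prisoner → the east ledge.  (the west ledge: 0G 0P; the east ledge: 6G 4P)

9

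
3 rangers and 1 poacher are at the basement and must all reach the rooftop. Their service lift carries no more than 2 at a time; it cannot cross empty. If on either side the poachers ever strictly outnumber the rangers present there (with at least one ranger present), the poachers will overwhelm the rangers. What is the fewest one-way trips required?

Counting alone: each trip to the rooftop takes at most 2 across and each return brings at least 1 back, so after t trips out (and t−1 returns) at most 2t − (t−1) of the 4 are across; that first reaches 4 at t = 3, so at least 5 crossings are needed.
The plan below uses exactly 5 crossings, so it is optimal:
1. 1 ranger and 1 poacher → the rooftop.  (the basement: 2R 0P; the rooftop: 1R 1P)
2. 1 poacher ← the basement.  (the basement: 2R 1P; the rooftop: 1R 0P)
3. 1 ranger and 1 poacher → the rooftop.  (the basement: 1R 0P; the rooftop: 2R 1P)
4. 1 poacher ← the basement.  (the basement: 1R 1P; the rooftop: 2R 0P)
5. 1 ranger and 1 poacher → the rooftop.  (the basement: 0R 0P; the rooftop: 3R 1P)

5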